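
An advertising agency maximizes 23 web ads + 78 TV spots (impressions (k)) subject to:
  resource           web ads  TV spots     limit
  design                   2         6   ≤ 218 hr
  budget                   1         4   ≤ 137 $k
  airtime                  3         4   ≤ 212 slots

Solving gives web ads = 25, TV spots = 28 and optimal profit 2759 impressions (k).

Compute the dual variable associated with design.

7

Binding: design and budget. Non-binding: airtime (25 unused).
By complementary slackness, y = 0 for the non-binding constraint.
Dual feasibility on the basic columns requires 2·y_design + 1·y_budget = 23, 6·y_design + 4·y_budget = 78.
Solving: y_design = 7, y_budget = 9.
Shadow price of design = 7.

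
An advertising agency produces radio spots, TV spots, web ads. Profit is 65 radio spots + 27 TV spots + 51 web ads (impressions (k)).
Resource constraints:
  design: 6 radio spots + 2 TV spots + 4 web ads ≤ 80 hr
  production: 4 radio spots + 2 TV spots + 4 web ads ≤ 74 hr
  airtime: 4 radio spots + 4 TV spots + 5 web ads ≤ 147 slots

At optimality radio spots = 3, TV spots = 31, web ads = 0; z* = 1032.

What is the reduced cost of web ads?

-3

Check each constraint at x*: design 80/80 (tight); production 74/74 (tight); airtime 136/147 (slack 11).
Since airtime is not tight, its dual is 0.
From A_Bᵀ y = c: 6·y_design + 4·y_production = 65; 2·y_design + 2·y_production = 27.
This yields shadow prices y_design = 5.5, y_production = 8.
Reduced cost of web ads: c₃ − yᵀa₃ = 51 − (5.5·4 + 8·4) = 51 − 54 = -3.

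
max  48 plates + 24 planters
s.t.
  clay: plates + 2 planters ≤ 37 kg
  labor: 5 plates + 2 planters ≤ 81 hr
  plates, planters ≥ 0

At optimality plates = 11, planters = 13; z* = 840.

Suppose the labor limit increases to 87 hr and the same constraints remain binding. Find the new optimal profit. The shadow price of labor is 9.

894

Δb = 6, so new z* = 840 + (9)·(6) = 840 + 54 = 894.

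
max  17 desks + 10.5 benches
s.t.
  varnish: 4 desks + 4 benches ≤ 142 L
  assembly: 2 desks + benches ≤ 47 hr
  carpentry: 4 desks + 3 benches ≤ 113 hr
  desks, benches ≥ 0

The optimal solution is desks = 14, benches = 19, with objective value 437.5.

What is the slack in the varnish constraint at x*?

10

varnish used = 4·14 + 4·19 = 132; slack = 142 − 132 = 10.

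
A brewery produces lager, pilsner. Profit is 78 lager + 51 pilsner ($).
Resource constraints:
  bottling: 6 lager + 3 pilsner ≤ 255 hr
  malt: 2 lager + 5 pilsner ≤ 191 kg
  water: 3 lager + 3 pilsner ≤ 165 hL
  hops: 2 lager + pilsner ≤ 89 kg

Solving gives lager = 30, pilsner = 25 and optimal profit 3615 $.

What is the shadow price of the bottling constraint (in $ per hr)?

9

At the optimum: bottling uses 255 of 255 (binding); malt uses 185 of 191 (slack = 6); water uses 165 of 165 (binding); hops uses 85 of 89 (slack = 4).
Slack constraints have shadow price 0 (complementary slackness).
The binding rows give the dual system: 6·y_bottling + 3·y_water = 78 and 3·y_bottling + 3·y_water = 51.
Solving: y_bottling = 9, y_water = 8.
Shadow price of bottling = 9.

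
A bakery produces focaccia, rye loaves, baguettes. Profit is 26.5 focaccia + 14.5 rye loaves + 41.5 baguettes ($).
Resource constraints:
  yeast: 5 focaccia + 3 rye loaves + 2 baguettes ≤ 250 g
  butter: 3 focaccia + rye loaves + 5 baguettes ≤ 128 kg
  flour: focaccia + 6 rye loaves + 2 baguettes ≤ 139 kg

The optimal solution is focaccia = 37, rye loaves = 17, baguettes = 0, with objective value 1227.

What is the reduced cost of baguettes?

Check each constraint at x*: yeast 236/250 (slack 14); butter 128/128 (tight); flour 139/139 (tight).
Slack constraints have shadow price 0 (complementary slackness).
Dual feasibility on the basic columns requires 3·y_butter + 1·y_flour = 26.5, 1·y_butter + 6·y_flour = 14.5.
This yields shadow prices y_butter = 8.5, y_flour = 1.
Reduced cost of baguettes: c₃ − yᵀa₃ = 41.5 − (8.5·5 + 1·2) = 41.5 − 44.5 = -3.

-3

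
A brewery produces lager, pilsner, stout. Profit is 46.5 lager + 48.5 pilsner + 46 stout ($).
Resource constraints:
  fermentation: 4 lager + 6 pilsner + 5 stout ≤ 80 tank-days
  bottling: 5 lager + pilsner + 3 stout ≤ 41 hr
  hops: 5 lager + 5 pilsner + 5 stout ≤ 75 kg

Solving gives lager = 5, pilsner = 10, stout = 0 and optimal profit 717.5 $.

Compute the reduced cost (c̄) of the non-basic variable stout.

-1.5

Binding: fermentation and hops. Non-binding: bottling (6 unused).
Slack constraints have shadow price 0 (complementary slackness).
Dual feasibility on the basic columns requires 4·y_fermentation + 5·y_hops = 46.5, 6·y_fermentation + 5·y_hops = 48.5.
Solving: y_fermentation = 1, y_hops = 8.5.
Reduced cost of stout: c₃ − yᵀa₃ = 46 − (1·5 + 8.5·5) = 46 − 47.5 = -1.5.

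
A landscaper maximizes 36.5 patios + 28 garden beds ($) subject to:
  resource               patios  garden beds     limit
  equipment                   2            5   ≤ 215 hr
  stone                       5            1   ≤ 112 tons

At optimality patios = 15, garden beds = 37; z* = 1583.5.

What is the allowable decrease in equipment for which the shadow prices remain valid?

170.2

Binding constraints: equipment, stone. The basis is B = [[2,5],[5,1]] with det -23.
Per unit decrease in equipment, x* moves by d = (0.0435, -0.2174).
The basis stays optimal until garden beds reaches 0; allowable decrease = 170.2 hr.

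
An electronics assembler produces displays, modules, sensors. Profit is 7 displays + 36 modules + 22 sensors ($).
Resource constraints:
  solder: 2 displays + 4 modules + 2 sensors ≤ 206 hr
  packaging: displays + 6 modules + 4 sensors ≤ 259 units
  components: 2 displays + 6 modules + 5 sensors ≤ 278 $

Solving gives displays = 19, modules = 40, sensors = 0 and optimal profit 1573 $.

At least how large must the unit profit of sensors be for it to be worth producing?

25

At the optimum: solder uses 198 of 206 (slack = 8); packaging uses 259 of 259 (binding); components uses 278 of 278 (binding).
Slack constraints have shadow price 0 (complementary slackness).
From A_Bᵀ y = c: 1·y_packaging + 2·y_components = 7; 6·y_packaging + 6·y_components = 36.
Solving: y_packaging = 5, y_components = 1.
sensors enters the basis when its profit ≥ yᵀa₃ = 5·4 + 1·5 = 25.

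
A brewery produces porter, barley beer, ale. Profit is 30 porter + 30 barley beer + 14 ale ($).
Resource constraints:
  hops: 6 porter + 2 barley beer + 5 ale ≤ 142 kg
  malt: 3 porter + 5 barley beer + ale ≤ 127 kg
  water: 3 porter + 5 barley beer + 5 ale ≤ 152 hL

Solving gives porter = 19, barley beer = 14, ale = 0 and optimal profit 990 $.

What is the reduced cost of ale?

At the optimum: hops uses 142 of 142 (binding); malt uses 127 of 127 (binding); water uses 127 of 152 (slack = 25).
Since water is not tight, its dual is 0.
The binding rows give the dual system: 6·y_hops + 3·y_malt = 30 and 2·y_hops + 5·y_malt = 30.
→ y_hops = 2.5 and y_malt = 5.
Reduced cost of ale: c₃ − yᵀa₃ = 14 − (2.5·5 + 5·1) = 14 − 17.5 = -3.5.

-3.5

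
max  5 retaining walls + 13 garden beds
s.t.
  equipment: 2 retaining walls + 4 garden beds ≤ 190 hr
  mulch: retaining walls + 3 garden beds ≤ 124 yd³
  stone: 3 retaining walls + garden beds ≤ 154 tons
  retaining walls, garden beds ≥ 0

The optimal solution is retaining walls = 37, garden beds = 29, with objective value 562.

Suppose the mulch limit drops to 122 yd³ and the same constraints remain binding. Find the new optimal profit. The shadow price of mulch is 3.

Δb = -2, so new z* = 562 + (3)·(-2) = 562 − 6 = 556.

556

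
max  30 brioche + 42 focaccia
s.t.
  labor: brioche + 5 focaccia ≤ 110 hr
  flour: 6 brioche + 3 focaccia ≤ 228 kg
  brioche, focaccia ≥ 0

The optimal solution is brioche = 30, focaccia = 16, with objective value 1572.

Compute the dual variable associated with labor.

Check each constraint at x*: labor 110/110 (tight); flour 228/228 (tight).
The binding rows give the dual system: 1·y_labor + 6·y_flour = 30 and 5·y_labor + 3·y_flour = 42.
Solving: y_labor = 6, y_flour = 4.
Shadow price of labor = 6.

6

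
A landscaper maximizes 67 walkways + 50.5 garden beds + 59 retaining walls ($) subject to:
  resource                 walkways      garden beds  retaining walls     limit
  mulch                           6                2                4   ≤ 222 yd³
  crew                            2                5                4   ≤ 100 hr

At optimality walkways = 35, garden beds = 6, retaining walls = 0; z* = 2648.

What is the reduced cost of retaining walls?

At the optimum: mulch uses 222 of 222 (binding); crew uses 100 of 100 (binding).
From A_Bᵀ y = c: 6·y_mulch + 2·y_crew = 67; 2·y_mulch + 5·y_crew = 50.5.
Solving: y_mulch = 9, y_crew = 6.5.
Reduced cost of retaining walls: c₃ − yᵀa₃ = 59 − (9·4 + 6.5·4) = 59 − 62 = -3.

-3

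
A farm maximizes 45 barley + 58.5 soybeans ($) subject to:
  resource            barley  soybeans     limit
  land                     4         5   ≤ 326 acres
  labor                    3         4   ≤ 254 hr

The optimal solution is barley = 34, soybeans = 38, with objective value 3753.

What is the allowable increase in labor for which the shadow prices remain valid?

Binding constraints: land, labor. The basis is B = [[4,5],[3,4]] with det 1.
Per unit increase in labor, x* moves by d = (-5, 4).
The basis stays optimal until barley reaches 0; allowable increase = 6.8 hr.

6.8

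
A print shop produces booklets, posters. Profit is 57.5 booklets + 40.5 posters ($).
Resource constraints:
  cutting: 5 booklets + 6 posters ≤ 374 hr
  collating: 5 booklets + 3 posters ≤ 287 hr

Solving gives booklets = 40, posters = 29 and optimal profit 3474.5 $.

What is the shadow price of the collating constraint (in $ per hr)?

9.5

Both cutting and collating are binding at x*.
The binding rows give the dual system: 5·y_cutting + 5·y_collating = 57.5 and 6·y_cutting + 3·y_collating = 40.5.
This yields shadow prices y_cutting = 2, y_collating = 9.5.
Shadow price of collating = 9.5.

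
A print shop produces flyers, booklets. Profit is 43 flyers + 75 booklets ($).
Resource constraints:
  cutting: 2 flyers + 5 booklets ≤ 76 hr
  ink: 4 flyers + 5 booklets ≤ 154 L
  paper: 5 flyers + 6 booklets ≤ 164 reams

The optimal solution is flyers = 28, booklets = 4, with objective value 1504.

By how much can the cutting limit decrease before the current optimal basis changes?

Binding constraints: cutting, paper. The basis is B = [[2,5],[5,6]] with det -13.
Per unit decrease in cutting, x* moves by d = (0.4615, -0.3846).
The basis stays optimal until booklets reaches 0; allowable decrease = 10.4 hr.

10.4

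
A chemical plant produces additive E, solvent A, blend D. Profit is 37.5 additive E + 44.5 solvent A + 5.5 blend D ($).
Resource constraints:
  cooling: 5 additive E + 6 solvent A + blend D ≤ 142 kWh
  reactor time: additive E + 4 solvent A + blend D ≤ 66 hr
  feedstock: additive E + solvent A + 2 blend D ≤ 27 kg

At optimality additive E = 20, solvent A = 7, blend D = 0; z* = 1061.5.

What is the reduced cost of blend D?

-6.5

Check each constraint at x*: cooling 142/142 (tight); reactor time 48/66 (slack 18); feedstock 27/27 (tight).
By complementary slackness, y = 0 for the non-binding constraint.
Dual feasibility on the basic columns requires 5·y_cooling + 1·y_feedstock = 37.5, 6·y_cooling + 1·y_feedstock = 44.5.
→ y_cooling = 7 and y_feedstock = 2.5.
Reduced cost of blend D: c₃ − yᵀa₃ = 5.5 − (7·1 + 2.5·2) = 5.5 − 12 = -6.5.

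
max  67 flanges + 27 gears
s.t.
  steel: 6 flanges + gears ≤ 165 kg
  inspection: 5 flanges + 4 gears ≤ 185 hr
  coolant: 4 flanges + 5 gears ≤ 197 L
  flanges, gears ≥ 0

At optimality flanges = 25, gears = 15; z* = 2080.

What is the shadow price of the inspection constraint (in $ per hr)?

Check each constraint at x*: steel 165/165 (tight); inspection 185/185 (tight); coolant 175/197 (slack 22).
By complementary slackness, y = 0 for the non-binding constraint.
From A_Bᵀ y = c: 6·y_steel + 5·y_inspection = 67; 1·y_steel + 4·y_inspection = 27.
Solving: y_steel = 7, y_inspection = 5.
Shadow price of inspection = 5.

5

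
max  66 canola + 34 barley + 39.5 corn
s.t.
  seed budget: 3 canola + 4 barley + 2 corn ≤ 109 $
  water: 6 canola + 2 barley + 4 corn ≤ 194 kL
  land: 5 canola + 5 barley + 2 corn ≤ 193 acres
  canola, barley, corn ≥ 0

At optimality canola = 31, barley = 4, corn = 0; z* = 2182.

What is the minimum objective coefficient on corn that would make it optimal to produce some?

44

At the optimum: seed budget uses 109 of 109 (binding); water uses 194 of 194 (binding); land uses 175 of 193 (slack = 18).
By complementary slackness, y = 0 for the non-binding constraint.
Dual feasibility on the basic columns requires 3·y_seed budget + 6·y_water = 66, 4·y_seed budget + 2·y_water = 34.
→ y_seed budget = 4 and y_water = 9.
corn enters the basis when its profit ≥ yᵀa₃ = 4·2 + 9·4 = 44.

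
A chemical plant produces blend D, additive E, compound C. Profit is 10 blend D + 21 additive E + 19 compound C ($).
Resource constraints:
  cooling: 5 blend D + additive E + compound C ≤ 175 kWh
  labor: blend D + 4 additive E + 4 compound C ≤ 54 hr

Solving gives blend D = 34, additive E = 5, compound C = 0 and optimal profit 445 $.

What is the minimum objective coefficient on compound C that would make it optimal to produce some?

Check each constraint at x*: cooling 175/175 (tight); labor 54/54 (tight).
The binding rows give the dual system: 5·y_cooling + 1·y_labor = 10 and 1·y_cooling + 4·y_labor = 21.
→ y_cooling = 1 and y_labor = 5.
compound C enters the basis when its profit ≥ yᵀa₃ = 1·1 + 5·4 = 21.

21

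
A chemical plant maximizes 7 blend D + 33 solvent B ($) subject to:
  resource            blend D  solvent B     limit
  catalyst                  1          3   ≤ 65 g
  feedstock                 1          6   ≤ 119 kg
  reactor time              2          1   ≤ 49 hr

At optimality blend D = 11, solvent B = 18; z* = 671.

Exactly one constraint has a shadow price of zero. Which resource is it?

reactor time

catalyst: 65/65 (binding)
feedstock: 119/119 (binding)
reactor time: 40/49 (slack 9)
By complementary slackness, a constraint with positive slack has shadow price 0 → reactor time.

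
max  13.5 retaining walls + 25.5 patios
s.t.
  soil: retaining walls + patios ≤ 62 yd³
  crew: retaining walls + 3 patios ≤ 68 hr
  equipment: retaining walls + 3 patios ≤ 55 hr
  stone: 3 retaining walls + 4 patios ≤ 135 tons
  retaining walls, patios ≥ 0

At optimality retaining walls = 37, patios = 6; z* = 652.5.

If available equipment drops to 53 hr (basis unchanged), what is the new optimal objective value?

Check each constraint at x*: soil 43/62 (slack 19); crew 55/68 (slack 13); equipment 55/55 (tight); stone 135/135 (tight).
Slack constraints have shadow price 0 (complementary slackness).
Dual feasibility on the basic columns requires 1·y_equipment + 3·y_stone = 13.5, 3·y_equipment + 4·y_stone = 25.5.
→ y_equipment = 4.5 and y_stone = 3.
Δz = y_equipment·Δb = 4.5 × (-2) = -9, so new z* = 652.5 − 9 = 643.5.

643.5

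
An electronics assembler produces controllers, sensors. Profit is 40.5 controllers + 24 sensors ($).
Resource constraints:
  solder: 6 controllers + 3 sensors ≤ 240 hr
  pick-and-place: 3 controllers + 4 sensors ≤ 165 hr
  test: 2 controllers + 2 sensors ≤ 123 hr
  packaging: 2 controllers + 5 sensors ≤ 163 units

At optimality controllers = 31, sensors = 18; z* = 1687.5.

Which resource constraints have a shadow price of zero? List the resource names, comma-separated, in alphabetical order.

packaging, test

solder: 240/240 (binding)
pick-and-place: 165/165 (binding)
test: 98/123 (slack 25)
packaging: 152/163 (slack 11)
By complementary slackness, a constraint with positive slack has shadow price 0 → packaging, test.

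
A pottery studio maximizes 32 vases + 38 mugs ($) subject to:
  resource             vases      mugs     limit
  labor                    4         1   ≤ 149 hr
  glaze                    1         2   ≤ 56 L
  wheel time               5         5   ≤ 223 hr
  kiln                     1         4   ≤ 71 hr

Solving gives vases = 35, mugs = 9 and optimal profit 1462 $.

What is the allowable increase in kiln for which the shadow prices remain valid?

3

Binding constraints: labor, kiln. The basis is B = [[4,1],[1,4]] with det 15.
Per unit increase in kiln, x* moves by d = (-0.0667, 0.2667).
The basis stays optimal until wheel time becomes binding; allowable increase = 3 hr.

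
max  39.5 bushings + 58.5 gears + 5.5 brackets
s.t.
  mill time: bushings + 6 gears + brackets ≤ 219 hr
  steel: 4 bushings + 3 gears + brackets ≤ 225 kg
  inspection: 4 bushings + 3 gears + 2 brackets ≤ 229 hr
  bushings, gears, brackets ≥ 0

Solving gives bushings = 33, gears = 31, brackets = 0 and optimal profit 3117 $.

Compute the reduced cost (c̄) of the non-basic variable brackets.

At the optimum: mill time uses 219 of 219 (binding); steel uses 225 of 225 (binding); inspection uses 225 of 229 (slack = 4).
Slack constraints have shadow price 0 (complementary slackness).
Dual feasibility on the basic columns requires 1·y_mill time + 4·y_steel = 39.5, 6·y_mill time + 3·y_steel = 58.5.
This yields shadow prices y_mill time = 5.5, y_steel = 8.5.
Reduced cost of brackets: c₃ − yᵀa₃ = 5.5 − (5.5·1 + 8.5·1) = 5.5 − 14 = -8.5.

-8.5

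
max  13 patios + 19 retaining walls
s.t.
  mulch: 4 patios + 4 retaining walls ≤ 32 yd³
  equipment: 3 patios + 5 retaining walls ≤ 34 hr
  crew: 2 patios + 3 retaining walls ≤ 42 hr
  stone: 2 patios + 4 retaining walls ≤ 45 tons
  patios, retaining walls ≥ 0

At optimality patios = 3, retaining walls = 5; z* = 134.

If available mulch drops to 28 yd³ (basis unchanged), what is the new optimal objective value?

130

At the optimum: mulch uses 32 of 32 (binding); equipment uses 34 of 34 (binding); crew uses 21 of 42 (slack = 21); stone uses 26 of 45 (slack = 19).
Since crew, stone are not tight, their duals are 0.
The binding rows give the dual system: 4·y_mulch + 3·y_equipment = 13 and 4·y_mulch + 5·y_equipment = 19.
This yields shadow prices y_mulch = 1, y_equipment = 3.
Δz = y_mulch·Δb = 1 × (-4) = -4, so new z* = 134 − 4 = 130.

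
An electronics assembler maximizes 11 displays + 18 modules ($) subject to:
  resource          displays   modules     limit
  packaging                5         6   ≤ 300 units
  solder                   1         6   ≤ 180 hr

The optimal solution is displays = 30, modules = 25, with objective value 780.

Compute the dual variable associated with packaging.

2

At the optimum: packaging uses 300 of 300 (binding); solder uses 180 of 180 (binding).
From A_Bᵀ y = c: 5·y_packaging + 1·y_solder = 11; 6·y_packaging + 6·y_solder = 18.
→ y_packaging = 2 and y_solder = 1.
Shadow price of packaging = 2.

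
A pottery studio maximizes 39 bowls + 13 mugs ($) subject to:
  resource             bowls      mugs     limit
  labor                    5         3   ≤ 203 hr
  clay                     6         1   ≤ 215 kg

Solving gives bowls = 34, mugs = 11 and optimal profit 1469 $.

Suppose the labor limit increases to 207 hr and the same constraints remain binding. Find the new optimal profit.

Both labor and clay are binding at x*.
From A_Bᵀ y = c: 5·y_labor + 6·y_clay = 39; 3·y_labor + 1·y_clay = 13.
→ y_labor = 3 and y_clay = 4.
Δz = y_labor·Δb = 3 × (4) = 12, so new z* = 1469 + 12 = 1481.

1481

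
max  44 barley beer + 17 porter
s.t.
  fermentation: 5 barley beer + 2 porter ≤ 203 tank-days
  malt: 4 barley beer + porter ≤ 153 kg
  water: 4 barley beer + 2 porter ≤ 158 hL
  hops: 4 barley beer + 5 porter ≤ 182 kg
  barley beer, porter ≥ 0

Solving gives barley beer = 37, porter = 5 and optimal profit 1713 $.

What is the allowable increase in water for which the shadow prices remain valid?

2.25

Binding constraints: malt, water. The basis is B = [[4,1],[4,2]] with det 4.
Per unit increase in water, x* moves by d = (-0.25, 1).
The basis stays optimal until hops becomes binding; allowable increase = 2.25 hL.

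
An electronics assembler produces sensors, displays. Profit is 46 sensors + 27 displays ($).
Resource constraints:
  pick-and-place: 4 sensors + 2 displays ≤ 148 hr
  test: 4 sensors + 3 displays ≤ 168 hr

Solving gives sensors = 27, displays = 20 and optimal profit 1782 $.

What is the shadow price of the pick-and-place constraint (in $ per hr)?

At the optimum: pick-and-place uses 148 of 148 (binding); test uses 168 of 168 (binding).
From A_Bᵀ y = c: 4·y_pick-and-place + 4·y_test = 46; 2·y_pick-and-place + 3·y_test = 27.
Solving: y_pick-and-place = 7.5, y_test = 4.
Shadow price of pick-and-place = 7.5.

7.5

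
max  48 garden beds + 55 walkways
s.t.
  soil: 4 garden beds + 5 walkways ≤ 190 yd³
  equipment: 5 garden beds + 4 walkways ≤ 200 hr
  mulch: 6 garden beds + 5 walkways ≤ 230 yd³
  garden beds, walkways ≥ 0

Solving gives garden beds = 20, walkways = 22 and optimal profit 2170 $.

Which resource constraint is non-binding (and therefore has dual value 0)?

equipment

soil: 190/190 (binding)
equipment: 188/200 (slack 12)
mulch: 230/230 (binding)
By complementary slackness, a constraint with positive slack has shadow price 0 → equipment.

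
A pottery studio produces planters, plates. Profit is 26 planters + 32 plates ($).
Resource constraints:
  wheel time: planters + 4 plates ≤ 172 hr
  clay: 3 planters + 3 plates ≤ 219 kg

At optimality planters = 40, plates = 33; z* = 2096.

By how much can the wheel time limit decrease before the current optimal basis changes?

99

Binding constraints: wheel time, clay. The basis is B = [[1,4],[3,3]] with det -9.
Per unit decrease in wheel time, x* moves by d = (0.3333, -0.3333).
The basis stays optimal until plates reaches 0; allowable decrease = 99 hr.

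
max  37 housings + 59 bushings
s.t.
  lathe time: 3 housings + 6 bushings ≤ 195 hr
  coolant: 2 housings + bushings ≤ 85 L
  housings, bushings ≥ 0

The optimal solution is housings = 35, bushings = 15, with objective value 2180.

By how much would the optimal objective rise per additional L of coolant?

5

Check each constraint at x*: lathe time 195/195 (tight); coolant 85/85 (tight).
The binding rows give the dual system: 3·y_lathe time + 2·y_coolant = 37 and 6·y_lathe time + 1·y_coolant = 59.
→ y_lathe time = 9 and y_coolant = 5.
Shadow price of coolant = 5.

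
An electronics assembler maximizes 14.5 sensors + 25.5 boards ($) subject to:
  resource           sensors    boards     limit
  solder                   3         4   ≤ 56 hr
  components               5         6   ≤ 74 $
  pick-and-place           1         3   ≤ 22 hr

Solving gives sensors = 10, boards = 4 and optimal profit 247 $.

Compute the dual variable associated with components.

2

Binding: components and pick-and-place. Non-binding: solder (10 unused).
By complementary slackness, y = 0 for the non-binding constraint.
From A_Bᵀ y = c: 5·y_components + 1·y_pick-and-place = 14.5; 6·y_components + 3·y_pick-and-place = 25.5.
Solving: y_components = 2, y_pick-and-place = 4.5.
Shadow price of components = 2.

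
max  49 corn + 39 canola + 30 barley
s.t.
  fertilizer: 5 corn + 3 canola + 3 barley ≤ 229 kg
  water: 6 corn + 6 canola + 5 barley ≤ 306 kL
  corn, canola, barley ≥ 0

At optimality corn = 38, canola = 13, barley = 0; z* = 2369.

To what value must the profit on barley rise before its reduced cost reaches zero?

At the optimum: fertilizer uses 229 of 229 (binding); water uses 306 of 306 (binding).
The binding rows give the dual system: 5·y_fertilizer + 6·y_water = 49 and 3·y_fertilizer + 6·y_water = 39.
Solving: y_fertilizer = 5, y_water = 4.
barley enters the basis when its profit ≥ yᵀa₃ = 5·3 + 4·5 = 35.

35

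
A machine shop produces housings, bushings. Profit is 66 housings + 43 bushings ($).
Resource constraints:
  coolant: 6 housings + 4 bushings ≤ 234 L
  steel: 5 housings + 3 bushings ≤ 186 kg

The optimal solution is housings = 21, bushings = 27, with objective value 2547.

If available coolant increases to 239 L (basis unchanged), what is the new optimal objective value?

2589.5

Both coolant and steel are binding at x*.
The binding rows give the dual system: 6·y_coolant + 5·y_steel = 66 and 4·y_coolant + 3·y_steel = 43.
Solving: y_coolant = 8.5, y_steel = 3.
Δz = y_coolant·Δb = 8.5 × (5) = 42.5, so new z* = 2547 + 42.5 = 2589.5.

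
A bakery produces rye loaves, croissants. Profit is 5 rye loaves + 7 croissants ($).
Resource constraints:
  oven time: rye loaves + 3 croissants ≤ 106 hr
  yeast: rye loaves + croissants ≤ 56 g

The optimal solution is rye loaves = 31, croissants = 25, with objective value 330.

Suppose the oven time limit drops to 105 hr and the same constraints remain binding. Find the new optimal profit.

329

Check each constraint at x*: oven time 106/106 (tight); yeast 56/56 (tight).
From A_Bᵀ y = c: 1·y_oven time + 1·y_yeast = 5; 3·y_oven time + 1·y_yeast = 7.
→ y_oven time = 1 and y_yeast = 4.
Δz = y_oven time·Δb = 1 × (-1) = -1, so new z* = 330 − 1 = 329.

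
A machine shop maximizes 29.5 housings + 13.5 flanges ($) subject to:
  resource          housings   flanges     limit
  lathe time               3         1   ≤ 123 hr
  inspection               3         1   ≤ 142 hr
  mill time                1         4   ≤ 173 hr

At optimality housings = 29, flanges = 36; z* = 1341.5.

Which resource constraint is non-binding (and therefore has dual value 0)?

inspection

lathe time: 123/123 (binding)
inspection: 123/142 (slack 19)
mill time: 173/173 (binding)
By complementary slackness, a constraint with positive slack has shadow price 0 → inspection.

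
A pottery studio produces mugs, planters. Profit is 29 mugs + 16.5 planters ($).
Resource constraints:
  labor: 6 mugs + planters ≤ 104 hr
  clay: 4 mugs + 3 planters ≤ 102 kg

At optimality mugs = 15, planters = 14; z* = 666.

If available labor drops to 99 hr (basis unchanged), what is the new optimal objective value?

Both labor and clay are binding at x*.
Dual feasibility on the basic columns requires 6·y_labor + 4·y_clay = 29, 1·y_labor + 3·y_clay = 16.5.
→ y_labor = 1.5 and y_clay = 5.
Δz = y_labor·Δb = 1.5 × (-5) = -7.5, so new z* = 666 − 7.5 = 658.5.

658.5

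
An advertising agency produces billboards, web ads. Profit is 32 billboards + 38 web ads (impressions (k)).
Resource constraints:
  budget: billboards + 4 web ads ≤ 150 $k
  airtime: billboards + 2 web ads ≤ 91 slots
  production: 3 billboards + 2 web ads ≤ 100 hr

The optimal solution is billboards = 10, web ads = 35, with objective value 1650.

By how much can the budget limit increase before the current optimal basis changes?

27.5

Binding constraints: budget, production. The basis is B = [[1,4],[3,2]] with det -10.
Per unit increase in budget, x* moves by d = (-0.2, 0.3).
The basis stays optimal until airtime becomes binding; allowable increase = 27.5 $k.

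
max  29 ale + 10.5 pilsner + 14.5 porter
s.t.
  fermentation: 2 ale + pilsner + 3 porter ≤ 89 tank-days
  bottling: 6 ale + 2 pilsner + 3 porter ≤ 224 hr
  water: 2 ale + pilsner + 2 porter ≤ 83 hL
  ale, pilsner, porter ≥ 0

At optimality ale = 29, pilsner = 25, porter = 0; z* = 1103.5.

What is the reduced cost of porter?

-2.5

At the optimum: fermentation uses 83 of 89 (slack = 6); bottling uses 224 of 224 (binding); water uses 83 of 83 (binding).
Slack constraints have shadow price 0 (complementary slackness).
The binding rows give the dual system: 6·y_bottling + 2·y_water = 29 and 2·y_bottling + 1·y_water = 10.5.
This yields shadow prices y_bottling = 4, y_water = 2.5.
Reduced cost of porter: c₃ − yᵀa₃ = 14.5 − (4·3 + 2.5·2) = 14.5 − 17 = -2.5.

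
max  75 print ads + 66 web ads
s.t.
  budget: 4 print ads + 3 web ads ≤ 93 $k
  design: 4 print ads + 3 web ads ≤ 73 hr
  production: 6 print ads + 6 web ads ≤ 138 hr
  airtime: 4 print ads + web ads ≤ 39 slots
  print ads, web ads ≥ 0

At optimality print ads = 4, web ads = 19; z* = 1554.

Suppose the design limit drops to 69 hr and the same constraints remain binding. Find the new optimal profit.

Check each constraint at x*: budget 73/93 (slack 20); design 73/73 (tight); production 138/138 (tight); airtime 35/39 (slack 4).
Since budget, airtime are not tight, their duals are 0.
From A_Bᵀ y = c: 4·y_design + 6·y_production = 75; 3·y_design + 6·y_production = 66.
Solving: y_design = 9, y_production = 6.5.
Δz = y_design·Δb = 9 × (-4) = -36, so new z* = 1554 − 36 = 1518.

1518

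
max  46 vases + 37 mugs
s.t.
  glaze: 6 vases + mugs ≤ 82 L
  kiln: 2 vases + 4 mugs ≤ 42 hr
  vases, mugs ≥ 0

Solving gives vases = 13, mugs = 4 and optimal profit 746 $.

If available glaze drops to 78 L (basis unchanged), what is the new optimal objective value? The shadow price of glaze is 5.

726

Δb = -4, so new z* = 746 + (5)·(-4) = 746 − 20 = 726.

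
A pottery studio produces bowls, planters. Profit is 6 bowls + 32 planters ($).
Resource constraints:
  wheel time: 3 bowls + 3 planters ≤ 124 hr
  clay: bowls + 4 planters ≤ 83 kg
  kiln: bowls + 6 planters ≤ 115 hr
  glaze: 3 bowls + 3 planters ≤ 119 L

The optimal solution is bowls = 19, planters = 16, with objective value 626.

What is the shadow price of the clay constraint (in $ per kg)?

At the optimum: wheel time uses 105 of 124 (slack = 19); clay uses 83 of 83 (binding); kiln uses 115 of 115 (binding); glaze uses 105 of 119 (slack = 14).
Slack constraints have shadow price 0 (complementary slackness).
Dual feasibility on the basic columns requires 1·y_clay + 1·y_kiln = 6, 4·y_clay + 6·y_kiln = 32.
Solving: y_clay = 2, y_kiln = 4.
Shadow price of clay = 2.

2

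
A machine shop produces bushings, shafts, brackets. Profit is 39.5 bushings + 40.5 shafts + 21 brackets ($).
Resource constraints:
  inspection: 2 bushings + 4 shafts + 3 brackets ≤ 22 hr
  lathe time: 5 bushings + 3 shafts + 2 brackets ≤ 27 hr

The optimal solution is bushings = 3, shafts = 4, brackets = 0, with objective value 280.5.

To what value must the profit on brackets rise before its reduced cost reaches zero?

29

Both inspection and lathe time are binding at x*.
Dual feasibility on the basic columns requires 2·y_inspection + 5·y_lathe time = 39.5, 4·y_inspection + 3·y_lathe time = 40.5.
Solving: y_inspection = 6, y_lathe time = 5.5.
brackets enters the basis when its profit ≥ yᵀa₃ = 6·3 + 5.5·2 = 29.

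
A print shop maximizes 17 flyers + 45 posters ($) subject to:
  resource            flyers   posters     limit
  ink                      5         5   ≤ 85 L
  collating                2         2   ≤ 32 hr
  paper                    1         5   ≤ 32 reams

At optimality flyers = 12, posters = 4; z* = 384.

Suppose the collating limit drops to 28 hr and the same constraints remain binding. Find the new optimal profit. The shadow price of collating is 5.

364

Δb = -4, so new z* = 384 + (5)·(-4) = 384 − 20 = 364.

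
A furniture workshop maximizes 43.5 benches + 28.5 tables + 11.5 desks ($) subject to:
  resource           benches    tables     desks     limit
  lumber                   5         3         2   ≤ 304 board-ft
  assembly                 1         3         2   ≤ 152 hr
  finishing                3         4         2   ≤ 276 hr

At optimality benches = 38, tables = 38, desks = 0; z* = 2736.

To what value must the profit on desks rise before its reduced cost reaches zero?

19

Binding: lumber and assembly. Non-binding: finishing (10 unused).
Since finishing is not tight, its dual is 0.
The binding rows give the dual system: 5·y_lumber + 1·y_assembly = 43.5 and 3·y_lumber + 3·y_assembly = 28.5.
→ y_lumber = 8.5 and y_assembly = 1.
desks enters the basis when its profit ≥ yᵀa₃ = 8.5·2 + 1·2 = 19.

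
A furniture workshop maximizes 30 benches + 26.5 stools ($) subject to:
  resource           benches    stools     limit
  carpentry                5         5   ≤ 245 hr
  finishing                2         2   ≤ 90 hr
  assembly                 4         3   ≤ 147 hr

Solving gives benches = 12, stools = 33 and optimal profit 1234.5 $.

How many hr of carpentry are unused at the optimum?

carpentry used = 5·12 + 5·33 = 225; slack = 245 − 225 = 20.

20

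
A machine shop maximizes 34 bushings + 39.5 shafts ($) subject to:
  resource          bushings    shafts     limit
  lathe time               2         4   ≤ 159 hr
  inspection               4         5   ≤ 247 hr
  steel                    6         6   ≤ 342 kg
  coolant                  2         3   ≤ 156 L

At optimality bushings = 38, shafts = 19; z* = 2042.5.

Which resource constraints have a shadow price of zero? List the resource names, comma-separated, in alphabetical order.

lathe time: 152/159 (slack 7)
inspection: 247/247 (binding)
steel: 342/342 (binding)
coolant: 133/156 (slack 23)
By complementary slackness, a constraint with positive slack has shadow price 0 → coolant, lathe time.

coolant, lathe time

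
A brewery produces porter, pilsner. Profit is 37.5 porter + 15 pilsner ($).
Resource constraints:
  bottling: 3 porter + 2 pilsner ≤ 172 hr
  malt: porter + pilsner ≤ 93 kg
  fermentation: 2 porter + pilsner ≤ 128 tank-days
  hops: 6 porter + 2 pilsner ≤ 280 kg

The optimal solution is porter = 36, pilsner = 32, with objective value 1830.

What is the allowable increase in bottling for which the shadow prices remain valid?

37.5

Binding constraints: bottling, hops. The basis is B = [[3,2],[6,2]] with det -6.
Per unit increase in bottling, x* moves by d = (-0.3333, 1).
The basis stays optimal until malt becomes binding; allowable increase = 37.5 hr.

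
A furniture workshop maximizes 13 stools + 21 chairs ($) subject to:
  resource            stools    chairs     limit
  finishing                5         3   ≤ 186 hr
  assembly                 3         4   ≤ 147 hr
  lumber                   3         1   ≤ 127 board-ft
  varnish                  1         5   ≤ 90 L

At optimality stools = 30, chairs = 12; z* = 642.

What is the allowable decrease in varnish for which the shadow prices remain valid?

Binding constraints: finishing, varnish. The basis is B = [[5,3],[1,5]] with det 22.
Per unit decrease in varnish, x* moves by d = (0.1364, -0.2273).
The basis stays optimal until chairs reaches 0; allowable decrease = 52.8 L.

52.8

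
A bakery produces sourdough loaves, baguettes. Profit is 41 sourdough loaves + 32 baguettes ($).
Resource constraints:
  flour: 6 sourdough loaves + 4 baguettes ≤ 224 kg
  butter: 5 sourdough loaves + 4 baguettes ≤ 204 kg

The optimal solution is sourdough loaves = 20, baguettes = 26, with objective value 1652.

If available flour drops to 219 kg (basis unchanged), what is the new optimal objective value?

Check each constraint at x*: flour 224/224 (tight); butter 204/204 (tight).
Dual feasibility on the basic columns requires 6·y_flour + 5·y_butter = 41, 4·y_flour + 4·y_butter = 32.
This yields shadow prices y_flour = 1, y_butter = 7.
Δz = y_flour·Δb = 1 × (-5) = -5, so new z* = 1652 − 5 = 1647.

1647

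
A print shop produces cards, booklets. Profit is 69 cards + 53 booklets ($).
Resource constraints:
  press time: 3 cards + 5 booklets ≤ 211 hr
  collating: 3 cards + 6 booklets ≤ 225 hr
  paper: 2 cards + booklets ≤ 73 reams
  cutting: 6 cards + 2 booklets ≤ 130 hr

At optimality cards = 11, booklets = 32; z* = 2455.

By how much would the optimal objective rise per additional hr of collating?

Check each constraint at x*: press time 193/211 (slack 18); collating 225/225 (tight); paper 54/73 (slack 19); cutting 130/130 (tight).
Slack constraints have shadow price 0 (complementary slackness).
From A_Bᵀ y = c: 3·y_collating + 6·y_cutting = 69; 6·y_collating + 2·y_cutting = 53.
This yields shadow prices y_collating = 6, y_cutting = 8.5.
Shadow price of collating = 6.

6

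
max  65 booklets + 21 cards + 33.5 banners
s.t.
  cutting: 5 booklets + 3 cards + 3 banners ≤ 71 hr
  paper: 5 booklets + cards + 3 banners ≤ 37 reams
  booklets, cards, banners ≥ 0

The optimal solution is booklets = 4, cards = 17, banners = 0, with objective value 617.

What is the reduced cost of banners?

Check each constraint at x*: cutting 71/71 (tight); paper 37/37 (tight).
The binding rows give the dual system: 5·y_cutting + 5·y_paper = 65 and 3·y_cutting + 1·y_paper = 21.
Solving: y_cutting = 4, y_paper = 9.
Reduced cost of banners: c₃ − yᵀa₃ = 33.5 − (4·3 + 9·3) = 33.5 − 39 = -5.5.

-5.5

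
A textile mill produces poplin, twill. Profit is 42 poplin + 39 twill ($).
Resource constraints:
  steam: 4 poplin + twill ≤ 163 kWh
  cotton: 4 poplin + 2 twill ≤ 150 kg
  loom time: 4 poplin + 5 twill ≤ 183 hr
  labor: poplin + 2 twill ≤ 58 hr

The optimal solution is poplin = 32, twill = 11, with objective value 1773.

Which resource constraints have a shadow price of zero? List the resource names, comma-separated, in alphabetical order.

labor, steam

steam: 139/163 (slack 24)
cotton: 150/150 (binding)
loom time: 183/183 (binding)
labor: 54/58 (slack 4)
By complementary slackness, a constraint with positive slack has shadow price 0 → labor, steam.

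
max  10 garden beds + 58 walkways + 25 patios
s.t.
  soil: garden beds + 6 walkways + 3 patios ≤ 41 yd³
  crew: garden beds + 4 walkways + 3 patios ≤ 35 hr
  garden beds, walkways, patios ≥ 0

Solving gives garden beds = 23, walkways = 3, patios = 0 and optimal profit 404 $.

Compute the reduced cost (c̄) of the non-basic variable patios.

-5

At the optimum: soil uses 41 of 41 (binding); crew uses 35 of 35 (binding).
From A_Bᵀ y = c: 1·y_soil + 1·y_crew = 10; 6·y_soil + 4·y_crew = 58.
→ y_soil = 9 and y_crew = 1.
Reduced cost of patios: c₃ − yᵀa₃ = 25 − (9·3 + 1·3) = 25 − 30 = -5.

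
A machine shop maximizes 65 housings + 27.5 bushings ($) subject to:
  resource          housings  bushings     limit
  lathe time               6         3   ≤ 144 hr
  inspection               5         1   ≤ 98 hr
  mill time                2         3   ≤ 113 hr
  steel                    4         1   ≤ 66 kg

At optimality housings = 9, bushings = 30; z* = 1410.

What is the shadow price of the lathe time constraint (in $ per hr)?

Binding: lathe time and steel. Non-binding: inspection (23 unused), mill time (5 unused).
By complementary slackness, y = 0 for the non-binding constraints.
From A_Bᵀ y = c: 6·y_lathe time + 4·y_steel = 65; 3·y_lathe time + 1·y_steel = 27.5.
→ y_lathe time = 7.5 and y_steel = 5.
Shadow price of lathe time = 7.5.

7.5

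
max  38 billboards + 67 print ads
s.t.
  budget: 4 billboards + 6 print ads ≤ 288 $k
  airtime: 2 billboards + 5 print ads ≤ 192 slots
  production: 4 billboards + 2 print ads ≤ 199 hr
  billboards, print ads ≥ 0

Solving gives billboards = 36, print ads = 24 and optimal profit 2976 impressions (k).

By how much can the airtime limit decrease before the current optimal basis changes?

3.5

Binding constraints: budget, airtime. The basis is B = [[4,6],[2,5]] with det 8.
Per unit decrease in airtime, x* moves by d = (0.75, -0.5).
The basis stays optimal until production becomes binding; allowable decrease = 3.5 slots.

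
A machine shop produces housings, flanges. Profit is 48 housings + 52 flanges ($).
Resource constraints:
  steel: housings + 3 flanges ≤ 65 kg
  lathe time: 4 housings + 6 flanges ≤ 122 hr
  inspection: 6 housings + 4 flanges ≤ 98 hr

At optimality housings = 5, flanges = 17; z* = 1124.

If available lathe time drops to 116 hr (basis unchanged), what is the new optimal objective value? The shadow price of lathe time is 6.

Δb = -6, so new z* = 1124 + (6)·(-6) = 1124 − 36 = 1088.

1088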